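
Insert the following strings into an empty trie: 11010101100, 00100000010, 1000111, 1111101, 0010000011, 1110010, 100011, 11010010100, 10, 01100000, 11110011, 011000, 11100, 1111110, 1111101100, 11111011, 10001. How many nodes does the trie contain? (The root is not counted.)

61

Trace insertions, counting only characters that open a new branch:
  "11010101100" → 11 new (1, 1, 0, 1, 0, 1, 0, 1, 1, 0, 0)
  "00100000010" → 11 new (0, 0, 1, 0, 0, 0, 0, 0, 0, 1, 0)
  "1000111" → prefix "1" already present; 6 new (0, 0, 0, 1, 1, 1)
  "1111101" → prefix "11" already present; 5 new (1, 1, 1, 0, 1)
  "0010000011" → prefix "00100000" already present; 2 new (1, 1)
  "1110010" → prefix "111" already present; 4 new (0, 0, 1, 0)
  "100011" → prefix "100011" already present; 0 new (none)
  "11010010100" → prefix "11010" already present; 6 new (0, 1, 0, 1, 0, 0)
  "10" → prefix "10" already present; 0 new (none)
  "01100000" → prefix "0" already present; 7 new (1, 1, 0, 0, 0, 0, 0)
  "11110011" → prefix "1111" already present; 4 new (0, 0, 1, 1)
  "011000" → prefix "011000" already present; 0 new (none)
  "11100" → prefix "11100" already present; 0 new (none)
  "1111110" → prefix "11111" already present; 2 new (1, 0)
  "1111101100" → prefix "1111101" already present; 3 new (1, 0, 0)
  "11111011" → prefix "11111011" already present; 0 new (none)
  "10001" → prefix "10001" already present; 0 new (none)
Total nodes = 11 + 11 + 6 + 5 + 2 + 4 + 0 + 6 + 0 + 7 + 4 + 0 + 0 + 2 + 3 + 0 + 0 = 61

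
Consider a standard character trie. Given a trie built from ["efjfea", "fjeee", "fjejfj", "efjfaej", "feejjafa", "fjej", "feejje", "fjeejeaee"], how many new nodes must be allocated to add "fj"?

"fj" is already a full path in the trie; only an end-marker is added.
No new nodes are needed: 0.

0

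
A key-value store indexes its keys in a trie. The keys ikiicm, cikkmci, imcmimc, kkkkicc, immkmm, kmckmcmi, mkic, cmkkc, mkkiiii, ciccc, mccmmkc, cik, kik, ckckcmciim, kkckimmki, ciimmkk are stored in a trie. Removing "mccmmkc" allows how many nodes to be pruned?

6

After clearing the end-marker at "mccmmkc", prune upward until reaching a node still needed by another word.
The suffix "ccmmkc" (6 nodes) is used only by "mccmmkc"; the node for "m" still has the child "k", so pruning stops there.
Nodes removed: 6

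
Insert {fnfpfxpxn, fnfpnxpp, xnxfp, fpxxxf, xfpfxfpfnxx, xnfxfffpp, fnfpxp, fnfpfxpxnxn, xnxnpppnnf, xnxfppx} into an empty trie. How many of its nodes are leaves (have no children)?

A leaf is a node with no children — equivalently, the end of a word that is not a proper prefix of any other stored word.
Those words: "fnfpfxpxnxn", "fnfpnxpp", "fnfpxp", "fpxxxf", "xfpfxfpfnxx", "xnfxfffpp", "xnxfppx", "xnxnpppnnf"
Leaf count: 8

8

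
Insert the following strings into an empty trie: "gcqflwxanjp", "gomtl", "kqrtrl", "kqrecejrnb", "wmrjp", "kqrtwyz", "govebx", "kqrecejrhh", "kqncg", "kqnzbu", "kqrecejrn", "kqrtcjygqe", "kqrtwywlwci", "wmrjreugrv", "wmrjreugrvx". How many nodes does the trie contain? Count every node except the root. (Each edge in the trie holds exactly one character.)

For each word, the new-node count is its length minus the longest prefix already in the trie:
  "gcqflwxanjp" → 11 new (g, c, q, f, l, w, x, a, n, j, p)
  "gomtl" → prefix "g" already present; 4 new (o, m, t, l)
  "kqrtrl" → 6 new (k, q, r, t, r, l)
  "kqrecejrnb" → prefix "kqr" already present; 7 new (e, c, e, j, r, n, b)
  "wmrjp" → 5 new (w, m, r, j, p)
  "kqrtwyz" → prefix "kqrt" already present; 3 new (w, y, z)
  "govebx" → prefix "go" already present; 4 new (v, e, b, x)
  "kqrecejrhh" → prefix "kqrecejr" already present; 2 new (h, h)
  "kqncg" → prefix "kq" already present; 3 new (n, c, g)
  "kqnzbu" → prefix "kqn" already present; 3 new (z, b, u)
  "kqrecejrn" → prefix "kqrecejrn" already present; 0 new (none)
  "kqrtcjygqe" → prefix "kqrt" already present; 6 new (c, j, y, g, q, e)
  "kqrtwywlwci" → prefix "kqrtwy" already present; 5 new (w, l, w, c, i)
  "wmrjreugrv" → prefix "wmrj" already present; 6 new (r, e, u, g, r, v)
  "wmrjreugrvx" → prefix "wmrjreugrv" already present; 1 new (x)
Total nodes = 11 + 4 + 6 + 7 + 5 + 3 + 4 + 2 + 3 + 3 + 0 + 6 + 5 + 6 + 1 = 66

66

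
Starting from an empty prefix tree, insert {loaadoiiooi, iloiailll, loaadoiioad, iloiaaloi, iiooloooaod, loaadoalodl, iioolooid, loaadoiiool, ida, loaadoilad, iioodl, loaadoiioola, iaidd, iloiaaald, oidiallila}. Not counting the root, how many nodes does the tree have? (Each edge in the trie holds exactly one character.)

69

Count nodes per top-level branch (shared prefixes stored once):
  'i'-branch (iaidd, ida, iioodl, iioolooid, iiooloooaod, iloiaaald, iloiaaloi, iloiailll): 36 nodes
  'l'-branch (loaadoalodl, loaadoiioad, loaadoiiooi, loaadoiiool, loaadoiioola, loaadoilad): 23 nodes
  'o'-branch (oidiallila): 10 nodes
Sum: 69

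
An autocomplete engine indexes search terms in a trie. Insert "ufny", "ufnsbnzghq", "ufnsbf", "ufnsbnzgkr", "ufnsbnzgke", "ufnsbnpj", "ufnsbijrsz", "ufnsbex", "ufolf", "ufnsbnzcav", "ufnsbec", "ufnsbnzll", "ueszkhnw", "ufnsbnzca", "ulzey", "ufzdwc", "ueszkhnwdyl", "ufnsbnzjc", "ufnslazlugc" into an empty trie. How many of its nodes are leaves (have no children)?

17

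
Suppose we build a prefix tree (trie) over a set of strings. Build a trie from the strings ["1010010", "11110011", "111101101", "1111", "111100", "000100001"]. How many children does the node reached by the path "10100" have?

Follow the path "10100" to its node, then look at its outgoing edges.
Characters that immediately follow "10100" among the stored strings: {1}.
That node has 1 child edge.

1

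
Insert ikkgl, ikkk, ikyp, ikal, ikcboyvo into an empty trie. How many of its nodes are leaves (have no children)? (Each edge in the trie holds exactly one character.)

A leaf is a node with no children — equivalently, the end of a word that is not a proper prefix of any other stored word.
Those words: "ikal", "ikcboyvo", "ikkgl", "ikkk", "ikyp"
Leaf count: 5

5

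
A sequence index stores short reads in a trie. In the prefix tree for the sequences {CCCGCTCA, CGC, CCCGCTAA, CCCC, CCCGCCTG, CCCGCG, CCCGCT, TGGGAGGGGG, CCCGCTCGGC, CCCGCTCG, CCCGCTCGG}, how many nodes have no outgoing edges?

8

Leaves are exactly the stored words that no other stored word extends.
Those words: "CCCC", "CCCGCCTG", "CCCGCG", "CCCGCTAA", "CCCGCTCA", "CCCGCTCGGC", "CGC", "TGGGAGGGGG"
Leaf count: 8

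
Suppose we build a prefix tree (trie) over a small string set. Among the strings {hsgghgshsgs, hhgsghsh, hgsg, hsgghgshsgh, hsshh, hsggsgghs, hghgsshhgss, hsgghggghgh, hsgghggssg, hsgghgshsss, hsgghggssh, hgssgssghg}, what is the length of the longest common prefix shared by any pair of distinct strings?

10

Look for the deepest trie node that still has at least two words in its subtree.
e.g. "hsgghgshsgh" and "hsgghgshsgs" share the prefix "hsgghgshsg" of length 10; no pair shares a longer one.
Longest shared-prefix length: 10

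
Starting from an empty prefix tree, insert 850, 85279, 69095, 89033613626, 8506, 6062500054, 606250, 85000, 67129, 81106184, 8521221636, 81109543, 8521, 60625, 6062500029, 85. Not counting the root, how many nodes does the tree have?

Trace insertions, counting only characters that open a new branch:
  "850" → 3 new (8, 5, 0)
  "85279" → prefix "85" already present; 3 new (2, 7, 9)
  "69095" → 5 new (6, 9, 0, 9, 5)
  "89033613626" → prefix "8" already present; 10 new (9, 0, 3, 3, 6, 1, 3, 6, 2, 6)
  "8506" → prefix "850" already present; 1 new (6)
  "6062500054" → prefix "6" already present; 9 new (0, 6, 2, 5, 0, 0, 0, 5, 4)
  "606250" → prefix "606250" already present; 0 new (none)
  "85000" → prefix "850" already present; 2 new (0, 0)
  "67129" → prefix "6" already present; 4 new (7, 1, 2, 9)
  "81106184" → prefix "8" already present; 7 new (1, 1, 0, 6, 1, 8, 4)
  "8521221636" → prefix "852" already present; 7 new (1, 2, 2, 1, 6, 3, 6)
  "81109543" → prefix "8110" already present; 4 new (9, 5, 4, 3)
  "8521" → prefix "8521" already present; 0 new (none)
  "60625" → prefix "60625" already present; 0 new (none)
  "6062500029" → prefix "60625000" already present; 2 new (2, 9)
  "85" → prefix "85" already present; 0 new (none)
Total nodes = 3 + 3 + 5 + 10 + 1 + 9 + 0 + 2 + 4 + 7 + 7 + 4 + 0 + 0 + 2 + 0 = 57

57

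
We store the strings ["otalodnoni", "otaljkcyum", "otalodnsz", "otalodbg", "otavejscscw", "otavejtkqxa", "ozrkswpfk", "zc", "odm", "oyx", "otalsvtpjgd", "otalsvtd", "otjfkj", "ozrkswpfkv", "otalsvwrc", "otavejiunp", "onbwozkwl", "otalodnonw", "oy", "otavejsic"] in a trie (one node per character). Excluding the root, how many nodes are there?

Insert word by word; a character creates a node only if that edge doesn't already exist:
  "otalodnoni" → 10 new (o, t, a, l, o, d, n, o, n, i)
  "otaljkcyum" → prefix "otal" already present; 6 new (j, k, c, y, u, m)
  "otalodnsz" → prefix "otalodn" already present; 2 new (s, z)
  "otalodbg" → prefix "otalod" already present; 2 new (b, g)
  "otavejscscw" → prefix "ota" already present; 8 new (v, e, j, s, c, s, c, w)
  "otavejtkqxa" → prefix "otavej" already present; 5 new (t, k, q, x, a)
  "ozrkswpfk" → prefix "o" already present; 8 new (z, r, k, s, w, p, f, k)
  "zc" → 2 new (z, c)
  "odm" → prefix "o" already present; 2 new (d, m)
  "oyx" → prefix "o" already present; 2 new (y, x)
  "otalsvtpjgd" → prefix "otal" already present; 7 new (s, v, t, p, j, g, d)
  "otalsvtd" → prefix "otalsvt" already present; 1 new (d)
  "otjfkj" → prefix "ot" already present; 4 new (j, f, k, j)
  "ozrkswpfkv" → prefix "ozrkswpfk" already present; 1 new (v)
  "otalsvwrc" → prefix "otalsv" already present; 3 new (w, r, c)
  "otavejiunp" → prefix "otavej" already present; 4 new (i, u, n, p)
  "onbwozkwl" → prefix "o" already present; 8 new (n, b, w, o, z, k, w, l)
  "otalodnonw" → prefix "otalodnon" already present; 1 new (w)
  "oy" → prefix "oy" already present; 0 new (none)
  "otavejsic" → prefix "otavejs" already present; 2 new (i, c)
Total nodes = 10 + 6 + 2 + 2 + 8 + 5 + 8 + 2 + 2 + 2 + 7 + 1 + 4 + 1 + 3 + 4 + 8 + 1 + 0 + 2 = 78

78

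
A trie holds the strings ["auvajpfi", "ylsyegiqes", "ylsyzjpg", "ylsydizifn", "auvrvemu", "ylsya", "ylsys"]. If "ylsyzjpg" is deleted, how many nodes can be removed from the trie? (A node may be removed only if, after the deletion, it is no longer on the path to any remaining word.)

4

A node on "ylsyzjpg"'s path can go only if nothing else ends at it or branches off below it.
The suffix "zjpg" (4 nodes) is used only by "ylsyzjpg"; the node for "ylsy" still has the child "e", so pruning stops there.
Nodes removed: 4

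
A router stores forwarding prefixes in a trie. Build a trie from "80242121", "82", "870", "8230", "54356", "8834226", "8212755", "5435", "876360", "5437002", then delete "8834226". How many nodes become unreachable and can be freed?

After clearing the end-marker at "8834226", prune upward until reaching a node still needed by another word.
The suffix "834226" (6 nodes) is used only by "8834226"; the node for "8" still has the child "0", so pruning stops there.
Nodes removed: 6

6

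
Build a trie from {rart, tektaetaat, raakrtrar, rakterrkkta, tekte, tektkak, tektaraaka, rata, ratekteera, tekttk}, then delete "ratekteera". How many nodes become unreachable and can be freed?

After clearing the end-marker at "ratekteera", prune upward until reaching a node still needed by another word.
The suffix "ekteera" (7 nodes) is used only by "ratekteera"; the node for "rat" still has the child "a", so pruning stops there.
Nodes removed: 7

7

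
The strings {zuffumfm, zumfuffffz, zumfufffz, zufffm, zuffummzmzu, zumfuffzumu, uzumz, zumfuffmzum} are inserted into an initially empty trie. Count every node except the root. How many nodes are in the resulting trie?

37

Trace insertions, counting only characters that open a new branch:
  "zuffumfm" → 8 new (z, u, f, f, u, m, f, m)
  "zumfuffffz" → prefix "zu" already present; 8 new (m, f, u, f, f, f, f, z)
  "zumfufffz" → prefix "zumfufff" already present; 1 new (z)
  "zufffm" → prefix "zuff" already present; 2 new (f, m)
  "zuffummzmzu" → prefix "zuffum" already present; 5 new (m, z, m, z, u)
  "zumfuffzumu" → prefix "zumfuff" already present; 4 new (z, u, m, u)
  "uzumz" → 5 new (u, z, u, m, z)
  "zumfuffmzum" → prefix "zumfuff" already present; 4 new (m, z, u, m)
Total nodes = 8 + 8 + 1 + 2 + 5 + 4 + 5 + 4 = 37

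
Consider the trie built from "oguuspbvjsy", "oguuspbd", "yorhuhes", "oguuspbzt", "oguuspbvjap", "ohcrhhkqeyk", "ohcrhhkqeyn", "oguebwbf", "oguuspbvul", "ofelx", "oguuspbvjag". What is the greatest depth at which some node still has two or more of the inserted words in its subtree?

10

Equivalently: take the maximum, over all pairs, of their longest common prefix length.
"oguuspbvjag" and "oguuspbvjap" agree on "oguuspbvja" (10 characters) before diverging; nothing deeper is shared.
Longest shared-prefix length: 10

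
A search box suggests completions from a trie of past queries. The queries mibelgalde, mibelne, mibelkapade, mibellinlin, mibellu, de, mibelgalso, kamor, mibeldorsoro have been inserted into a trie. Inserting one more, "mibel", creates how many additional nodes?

0

"mibel" is already a full path in the trie; only an end-marker is added.
No new nodes are needed: 0.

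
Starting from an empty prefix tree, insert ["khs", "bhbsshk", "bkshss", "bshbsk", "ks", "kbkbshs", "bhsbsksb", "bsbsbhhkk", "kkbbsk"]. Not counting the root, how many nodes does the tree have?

45

For each word, the new-node count is its length minus the longest prefix already in the trie:
  "khs" → 3 new (k, h, s)
  "bhbsshk" → 7 new (b, h, b, s, s, h, k)
  "bkshss" → prefix "b" already present; 5 new (k, s, h, s, s)
  "bshbsk" → prefix "b" already present; 5 new (s, h, b, s, k)
  "ks" → prefix "k" already present; 1 new (s)
  "kbkbshs" → prefix "k" already present; 6 new (b, k, b, s, h, s)
  "bhsbsksb" → prefix "bh" already present; 6 new (s, b, s, k, s, b)
  "bsbsbhhkk" → prefix "bs" already present; 7 new (b, s, b, h, h, k, k)
  "kkbbsk" → prefix "k" already present; 5 new (k, b, b, s, k)
Total nodes = 3 + 7 + 5 + 5 + 1 + 6 + 6 + 7 + 5 = 45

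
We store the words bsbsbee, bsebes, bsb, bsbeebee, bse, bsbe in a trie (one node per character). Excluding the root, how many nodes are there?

16

Insert word by word; a character creates a node only if that edge doesn't already exist:
  "bsbsbee" → 7 new (b, s, b, s, b, e, e)
  "bsebes" → prefix "bs" already present; 4 new (e, b, e, s)
  "bsb" → prefix "bsb" already present; 0 new (none)
  "bsbeebee" → prefix "bsb" already present; 5 new (e, e, b, e, e)
  "bse" → prefix "bse" already present; 0 new (none)
  "bsbe" → prefix "bsbe" already present; 0 new (none)
Total nodes = 7 + 4 + 0 + 5 + 0 + 0 = 16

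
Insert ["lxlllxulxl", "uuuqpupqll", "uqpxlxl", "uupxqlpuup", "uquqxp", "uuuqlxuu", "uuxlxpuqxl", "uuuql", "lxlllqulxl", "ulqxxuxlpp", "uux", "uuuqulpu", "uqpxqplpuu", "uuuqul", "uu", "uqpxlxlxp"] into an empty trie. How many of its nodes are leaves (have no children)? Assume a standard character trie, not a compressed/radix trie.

11

A leaf is a node with no children — equivalently, the end of a word that is not a proper prefix of any other stored word.
Those words: "lxlllqulxl", "lxlllxulxl", "ulqxxuxlpp", "uqpxlxlxp", "uqpxqplpuu", "uquqxp", "uupxqlpuup", "uuuqlxuu", "uuuqpupqll", "uuuqulpu", "uuxlxpuqxl"
Leaf count: 11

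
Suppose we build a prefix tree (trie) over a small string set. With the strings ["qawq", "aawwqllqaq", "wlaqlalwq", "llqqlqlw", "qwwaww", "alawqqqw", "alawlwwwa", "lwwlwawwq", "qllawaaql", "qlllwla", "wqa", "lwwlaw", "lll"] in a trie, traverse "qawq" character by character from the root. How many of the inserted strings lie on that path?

Walk "qawq" from the root; an end-of-word marker is hit whenever a stored word is a prefix of "qawq".
Prefixes of the query that are stored words: "qawq"
Count: 1

1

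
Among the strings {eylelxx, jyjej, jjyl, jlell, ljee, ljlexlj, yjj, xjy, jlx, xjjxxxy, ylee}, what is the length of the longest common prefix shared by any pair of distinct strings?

The deepest shared node is where two words last agree before diverging.
e.g. "jlell" and "jlx" share the prefix "jl" of length 2; no pair shares a longer one.
Longest shared-prefix length: 2

2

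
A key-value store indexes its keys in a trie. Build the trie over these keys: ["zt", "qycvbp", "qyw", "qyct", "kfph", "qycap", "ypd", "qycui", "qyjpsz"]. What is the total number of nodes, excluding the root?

Trie structure (* marks end of a word):
(root)
├─ k
│  └─ f
│     └─ p
│        └─ h *
├─ q
│  └─ y
│     ├─ c
│     │  ├─ a
│     │  │  └─ p *
│     │  ├─ t *
│     │  ├─ u
│     │  │  └─ i *
│     │  └─ v
│     │     └─ b
│     │        └─ p *
│     ├─ j
│     │  └─ p
│     │     └─ s
│     │        └─ z *
│     └─ w *
├─ y
│  └─ p
│     └─ d *
└─ z
   └─ t *
Counting every labelled node above: 25.

25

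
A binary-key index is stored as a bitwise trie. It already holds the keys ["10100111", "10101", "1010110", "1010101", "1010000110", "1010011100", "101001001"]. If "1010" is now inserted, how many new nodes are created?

"1010" is already a full path in the trie; only an end-marker is added.
No new nodes are needed: 0.

0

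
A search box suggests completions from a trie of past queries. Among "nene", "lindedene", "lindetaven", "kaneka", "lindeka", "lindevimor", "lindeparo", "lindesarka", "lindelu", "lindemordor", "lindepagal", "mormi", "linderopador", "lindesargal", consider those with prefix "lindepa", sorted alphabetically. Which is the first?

lindepagal

Filter for "lindepa…" and sort: "lindepagal", "lindeparo"
Position 1: lindepagal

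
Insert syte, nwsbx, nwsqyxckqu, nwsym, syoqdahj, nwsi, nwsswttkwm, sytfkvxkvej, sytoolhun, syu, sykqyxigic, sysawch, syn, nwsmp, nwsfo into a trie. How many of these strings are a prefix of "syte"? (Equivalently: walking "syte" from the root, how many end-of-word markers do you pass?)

1

Walk "syte" from the root; an end-of-word marker is hit whenever a stored word is a prefix of "syte".
Prefixes of the query that are stored words: "syte"
Count: 1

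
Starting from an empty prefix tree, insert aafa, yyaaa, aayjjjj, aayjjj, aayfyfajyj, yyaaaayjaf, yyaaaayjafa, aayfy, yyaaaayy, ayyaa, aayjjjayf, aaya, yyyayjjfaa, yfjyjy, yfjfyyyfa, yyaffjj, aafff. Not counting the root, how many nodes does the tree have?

61

Count nodes per top-level branch (shared prefixes stored once):
  'a'-branch (aafa, aafff, aaya, aayfy, aayfyfajyj, aayjjj, aayjjjayf, aayjjjj, ayyaa): 26 nodes
  'y'-branch (yfjfyyyfa, yfjyjy, yyaaa, yyaaaayjaf, yyaaaayjafa, yyaaaayy, yyaffjj, yyyayjjfaa): 35 nodes
Sum: 61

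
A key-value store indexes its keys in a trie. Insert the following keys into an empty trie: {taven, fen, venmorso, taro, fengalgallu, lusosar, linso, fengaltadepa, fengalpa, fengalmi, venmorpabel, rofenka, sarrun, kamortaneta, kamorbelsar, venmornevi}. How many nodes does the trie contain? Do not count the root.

86

Trace insertions, counting only characters that open a new branch:
  "taven" → 5 new (t, a, v, e, n)
  "fen" → 3 new (f, e, n)
  "venmorso" → 8 new (v, e, n, m, o, r, s, o)
  "taro" → prefix "ta" already present; 2 new (r, o)
  "fengalgallu" → prefix "fen" already present; 8 new (g, a, l, g, a, l, l, u)
  "lusosar" → 7 new (l, u, s, o, s, a, r)
  "linso" → prefix "l" already present; 4 new (i, n, s, o)
  "fengaltadepa" → prefix "fengal" already present; 6 new (t, a, d, e, p, a)
  "fengalpa" → prefix "fengal" already present; 2 new (p, a)
  "fengalmi" → prefix "fengal" already present; 2 new (m, i)
  "venmorpabel" → prefix "venmor" already present; 5 new (p, a, b, e, l)
  "rofenka" → 7 new (r, o, f, e, n, k, a)
  "sarrun" → 6 new (s, a, r, r, u, n)
  "kamortaneta" → 11 new (k, a, m, o, r, t, a, n, e, t, a)
  "kamorbelsar" → prefix "kamor" already present; 6 new (b, e, l, s, a, r)
  "venmornevi" → prefix "venmor" already present; 4 new (n, e, v, i)
Total nodes = 5 + 3 + 8 + 2 + 8 + 7 + 4 + 6 + 2 + 2 + 5 + 7 + 6 + 11 + 6 + 4 = 86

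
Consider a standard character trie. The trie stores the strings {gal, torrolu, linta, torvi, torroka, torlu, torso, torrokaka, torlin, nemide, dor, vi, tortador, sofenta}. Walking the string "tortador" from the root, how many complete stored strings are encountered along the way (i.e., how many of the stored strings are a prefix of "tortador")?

1

Check each prefix of "tortador" against the stored set — each match is an end-marker on the path.
Prefixes of the query that are stored words: "tortador"
Count: 1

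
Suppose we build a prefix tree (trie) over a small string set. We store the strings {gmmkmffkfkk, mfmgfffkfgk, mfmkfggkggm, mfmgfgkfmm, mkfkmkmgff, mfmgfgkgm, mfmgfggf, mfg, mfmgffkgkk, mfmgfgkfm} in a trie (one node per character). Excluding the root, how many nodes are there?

For each word, the new-node count is its length minus the longest prefix already in the trie:
  "gmmkmffkfkk" → 11 new (g, m, m, k, m, f, f, k, f, k, k)
  "mfmgfffkfgk" → 11 new (m, f, m, g, f, f, f, k, f, g, k)
  "mfmkfggkggm" → prefix "mfm" already present; 8 new (k, f, g, g, k, g, g, m)
  "mfmgfgkfmm" → prefix "mfmgf" already present; 5 new (g, k, f, m, m)
  "mkfkmkmgff" → prefix "m" already present; 9 new (k, f, k, m, k, m, g, f, f)
  "mfmgfgkgm" → prefix "mfmgfgk" already present; 2 new (g, m)
  "mfmgfggf" → prefix "mfmgfg" already present; 2 new (g, f)
  "mfg" → prefix "mf" already present; 1 new (g)
  "mfmgffkgkk" → prefix "mfmgff" already present; 4 new (k, g, k, k)
  "mfmgfgkfm" → prefix "mfmgfgkfm" already present; 0 new (none)
Total nodes = 11 + 11 + 8 + 5 + 9 + 2 + 2 + 1 + 4 + 0 = 53

53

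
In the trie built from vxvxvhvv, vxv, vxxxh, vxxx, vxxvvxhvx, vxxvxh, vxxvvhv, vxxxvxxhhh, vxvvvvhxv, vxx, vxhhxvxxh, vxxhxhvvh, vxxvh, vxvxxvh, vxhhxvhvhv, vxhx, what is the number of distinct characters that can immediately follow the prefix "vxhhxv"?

2

Walk "vxhhxv" from the root, arriving at one node.
Characters that immediately follow "vxhhxv" among the stored strings: {h, x}.
That node has 2 child edges.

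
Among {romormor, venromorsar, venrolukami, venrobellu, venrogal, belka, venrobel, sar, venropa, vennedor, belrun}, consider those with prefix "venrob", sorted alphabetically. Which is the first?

Words with prefix "venrob", in lexicographic order: "venrobel", "venrobellu"
The 1st is venrobel.

venrobel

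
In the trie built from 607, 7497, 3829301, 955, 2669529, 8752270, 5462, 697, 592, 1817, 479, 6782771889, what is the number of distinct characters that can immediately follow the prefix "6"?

3

The children of the "6" node are the distinct next characters among strings starting with "6".
Characters that immediately follow "6" among the stored strings: {0, 7, 9}.
That node has 3 child edges.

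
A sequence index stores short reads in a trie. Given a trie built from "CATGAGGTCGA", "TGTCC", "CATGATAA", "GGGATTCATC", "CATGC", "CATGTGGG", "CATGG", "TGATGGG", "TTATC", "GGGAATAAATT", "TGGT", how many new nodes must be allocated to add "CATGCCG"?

Walking "CATGCCG" from the root, the first 5 characters ("CATGC") follow existing edges; "C" is the first miss.
New nodes needed: |"CATGCCG"| − 5 = 7 − 5 = 2.

2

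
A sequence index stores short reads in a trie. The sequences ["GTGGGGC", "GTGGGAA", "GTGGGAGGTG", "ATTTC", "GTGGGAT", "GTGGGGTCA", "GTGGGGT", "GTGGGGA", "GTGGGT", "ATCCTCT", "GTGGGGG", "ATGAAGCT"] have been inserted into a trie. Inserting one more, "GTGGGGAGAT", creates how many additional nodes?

"GTGGGGA" is already a path in the trie; the remaining "GAT" must be added.
New nodes needed: |"GTGGGGAGAT"| − 7 = 10 − 7 = 3.

3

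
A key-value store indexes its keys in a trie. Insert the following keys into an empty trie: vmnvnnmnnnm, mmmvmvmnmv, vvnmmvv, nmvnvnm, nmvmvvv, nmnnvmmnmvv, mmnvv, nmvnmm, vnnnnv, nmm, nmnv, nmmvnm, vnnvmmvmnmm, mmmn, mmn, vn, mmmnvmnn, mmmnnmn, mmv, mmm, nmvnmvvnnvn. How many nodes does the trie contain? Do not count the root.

Insert word by word; a character creates a node only if that edge doesn't already exist:
  "vmnvnnmnnnm" → 11 new (v, m, n, v, n, n, m, n, n, n, m)
  "mmmvmvmnmv" → 10 new (m, m, m, v, m, v, m, n, m, v)
  "vvnmmvv" → prefix "v" already present; 6 new (v, n, m, m, v, v)
  "nmvnvnm" → 7 new (n, m, v, n, v, n, m)
  "nmvmvvv" → prefix "nmv" already present; 4 new (m, v, v, v)
  "nmnnvmmnmvv" → prefix "nm" already present; 9 new (n, n, v, m, m, n, m, v, v)
  "mmnvv" → prefix "mm" already present; 3 new (n, v, v)
  "nmvnmm" → prefix "nmvn" already present; 2 new (m, m)
  "vnnnnv" → prefix "v" already present; 5 new (n, n, n, n, v)
  "nmm" → prefix "nm" already present; 1 new (m)
  "nmnv" → prefix "nmn" already present; 1 new (v)
  "nmmvnm" → prefix "nmm" already present; 3 new (v, n, m)
  "vnnvmmvmnmm" → prefix "vnn" already present; 8 new (v, m, m, v, m, n, m, m)
  "mmmn" → prefix "mmm" already present; 1 new (n)
  "mmn" → prefix "mmn" already present; 0 new (none)
  "vn" → prefix "vn" already present; 0 new (none)
  "mmmnvmnn" → prefix "mmmn" already present; 4 new (v, m, n, n)
  "mmmnnmn" → prefix "mmmn" already present; 3 new (n, m, n)
  "mmv" → prefix "mm" already present; 1 new (v)
  "mmm" → prefix "mmm" already present; 0 new (none)
  "nmvnmvvnnvn" → prefix "nmvnm" already present; 6 new (v, v, n, n, v, n)
Total nodes = 11 + 10 + 6 + 7 + 4 + 9 + 3 + 2 + 5 + 1 + 1 + 3 + 8 + 1 + 0 + 0 + 4 + 3 + 1 + 0 + 6 = 85

85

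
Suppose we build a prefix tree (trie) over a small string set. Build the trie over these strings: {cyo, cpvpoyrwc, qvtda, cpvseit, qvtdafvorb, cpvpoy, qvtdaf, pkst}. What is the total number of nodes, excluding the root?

29

Insert word by word; a character creates a node only if that edge doesn't already exist:
  "cyo" → 3 new (c, y, o)
  "cpvpoyrwc" → prefix "c" already present; 8 new (p, v, p, o, y, r, w, c)
  "qvtda" → 5 new (q, v, t, d, a)
  "cpvseit" → prefix "cpv" already present; 4 new (s, e, i, t)
  "qvtdafvorb" → prefix "qvtda" already present; 5 new (f, v, o, r, b)
  "cpvpoy" → prefix "cpvpoy" already present; 0 new (none)
  "qvtdaf" → prefix "qvtdaf" already present; 0 new (none)
  "pkst" → 4 new (p, k, s, t)
Total nodes = 3 + 8 + 5 + 4 + 5 + 0 + 0 + 4 = 29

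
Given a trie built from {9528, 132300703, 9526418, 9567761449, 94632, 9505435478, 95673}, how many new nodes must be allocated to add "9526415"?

"952641" is already a path in the trie; the remaining "5" must be added.
So 7 − 6 = 1 new nodes.

1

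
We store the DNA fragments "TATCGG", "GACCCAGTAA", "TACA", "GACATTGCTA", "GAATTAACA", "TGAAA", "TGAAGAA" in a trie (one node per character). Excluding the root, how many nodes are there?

39

For each word, the new-node count is its length minus the longest prefix already in the trie:
  "TATCGG" → 6 new (T, A, T, C, G, G)
  "GACCCAGTAA" → 10 new (G, A, C, C, C, A, G, T, A, A)
  "TACA" → prefix "TA" already present; 2 new (C, A)
  "GACATTGCTA" → prefix "GAC" already present; 7 new (A, T, T, G, C, T, A)
  "GAATTAACA" → prefix "GA" already present; 7 new (A, T, T, A, A, C, A)
  "TGAAA" → prefix "T" already present; 4 new (G, A, A, A)
  "TGAAGAA" → prefix "TGAA" already present; 3 new (G, A, A)
Total nodes = 6 + 10 + 2 + 7 + 7 + 4 + 3 = 39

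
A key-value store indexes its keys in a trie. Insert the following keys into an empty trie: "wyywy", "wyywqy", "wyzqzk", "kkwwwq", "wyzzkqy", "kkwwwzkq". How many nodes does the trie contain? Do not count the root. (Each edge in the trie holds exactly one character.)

24

Count nodes per top-level branch (shared prefixes stored once):
  'k'-branch (kkwwwq, kkwwwzkq): 9 nodes
  'w'-branch (wyywqy, wyywy, wyzqzk, wyzzkqy): 15 nodes
Sum: 24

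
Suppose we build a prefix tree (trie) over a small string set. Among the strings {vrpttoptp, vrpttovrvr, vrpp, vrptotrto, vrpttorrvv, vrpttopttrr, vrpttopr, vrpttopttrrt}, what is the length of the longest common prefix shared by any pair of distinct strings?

The deepest shared node is where two words last agree before diverging.
e.g. "vrpttopttrr" and "vrpttopttrrt" share the prefix "vrpttopttrr" of length 11; no pair shares a longer one.
Longest shared-prefix length: 11

11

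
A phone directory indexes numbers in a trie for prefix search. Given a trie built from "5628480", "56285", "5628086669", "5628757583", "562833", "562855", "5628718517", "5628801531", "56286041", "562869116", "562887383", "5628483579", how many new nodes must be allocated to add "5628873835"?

"562887383" is already a path in the trie; the remaining "5" must be added.
New nodes needed: |"5628873835"| − 9 = 10 − 9 = 1.

1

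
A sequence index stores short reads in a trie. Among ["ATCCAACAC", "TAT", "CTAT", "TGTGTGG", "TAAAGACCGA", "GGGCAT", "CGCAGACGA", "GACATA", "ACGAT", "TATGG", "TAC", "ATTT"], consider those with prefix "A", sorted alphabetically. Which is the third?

DFS of the "A" subtree visits, in order: "ACGAT", "ATCCAACAC", "ATTT"
The 3rd is ATTT.

ATTT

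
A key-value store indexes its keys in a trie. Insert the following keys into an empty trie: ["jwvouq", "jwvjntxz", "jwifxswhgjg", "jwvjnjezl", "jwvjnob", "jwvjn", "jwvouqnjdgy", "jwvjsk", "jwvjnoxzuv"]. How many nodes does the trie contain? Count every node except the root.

37

For each word, the new-node count is its length minus the longest prefix already in the trie:
  "jwvouq" → 6 new (j, w, v, o, u, q)
  "jwvjntxz" → prefix "jwv" already present; 5 new (j, n, t, x, z)
  "jwifxswhgjg" → prefix "jw" already present; 9 new (i, f, x, s, w, h, g, j, g)
  "jwvjnjezl" → prefix "jwvjn" already present; 4 new (j, e, z, l)
  "jwvjnob" → prefix "jwvjn" already present; 2 new (o, b)
  "jwvjn" → prefix "jwvjn" already present; 0 new (none)
  "jwvouqnjdgy" → prefix "jwvouq" already present; 5 new (n, j, d, g, y)
  "jwvjsk" → prefix "jwvj" already present; 2 new (s, k)
  "jwvjnoxzuv" → prefix "jwvjno" already present; 4 new (x, z, u, v)
Total nodes = 6 + 5 + 9 + 4 + 2 + 0 + 5 + 2 + 4 = 37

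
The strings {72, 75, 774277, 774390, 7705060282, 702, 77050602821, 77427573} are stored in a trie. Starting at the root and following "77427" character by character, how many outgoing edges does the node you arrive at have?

The children of the "77427" node are the distinct next characters among strings starting with "77427".
Characters that immediately follow "77427" among the stored strings: {5, 7}.
That node has 2 child edges.

2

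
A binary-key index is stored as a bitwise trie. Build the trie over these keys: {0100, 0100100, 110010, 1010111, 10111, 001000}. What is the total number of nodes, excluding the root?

26

Trie structure (* marks end of a word):
(root)
├─ 0
│  ├─ 0
│  │  └─ 1
│  │     └─ 0
│  │        └─ 0
│  │           └─ 0 *
│  └─ 1
│     └─ 0
│        └─ 0 *
│           └─ 1
│              └─ 0
│                 └─ 0 *
└─ 1
   ├─ 0
   │  └─ 1
   │     ├─ 0
   │     │  └─ 1
   │     │     └─ 1
   │     │        └─ 1 *
   │     └─ 1
   │        └─ 1 *
   └─ 1
      └─ 0
         └─ 0
            └─ 1
               └─ 0 *
Counting every labelled node above: 26.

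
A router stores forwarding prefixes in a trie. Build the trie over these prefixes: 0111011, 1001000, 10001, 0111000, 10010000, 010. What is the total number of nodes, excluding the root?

20

For each word, the new-node count is its length minus the longest prefix already in the trie:
  "0111011" → 7 new (0, 1, 1, 1, 0, 1, 1)
  "1001000" → 7 new (1, 0, 0, 1, 0, 0, 0)
  "10001" → prefix "100" already present; 2 new (0, 1)
  "0111000" → prefix "01110" already present; 2 new (0, 0)
  "10010000" → prefix "1001000" already present; 1 new (0)
  "010" → prefix "01" already present; 1 new (0)
Total nodes = 7 + 7 + 2 + 2 + 1 + 1 = 20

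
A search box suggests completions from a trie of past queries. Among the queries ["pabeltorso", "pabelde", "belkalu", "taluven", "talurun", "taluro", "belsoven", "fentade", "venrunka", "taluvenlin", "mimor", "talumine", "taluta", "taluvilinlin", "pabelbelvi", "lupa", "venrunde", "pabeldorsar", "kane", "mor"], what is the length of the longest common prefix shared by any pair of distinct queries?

7

The deepest shared node is where two words last agree before diverging.
e.g. "taluven" and "taluvenlin" share the prefix "taluven" of length 7; no pair shares a longer one.
Longest shared-prefix length: 7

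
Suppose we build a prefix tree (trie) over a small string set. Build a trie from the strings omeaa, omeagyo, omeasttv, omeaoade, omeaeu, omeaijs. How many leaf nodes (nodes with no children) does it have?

6

A leaf is a node with no children — equivalently, the end of a word that is not a proper prefix of any other stored word.
Those words: "omeaa", "omeaeu", "omeagyo", "omeaijs", "omeaoade", "omeasttv"
Leaf count: 6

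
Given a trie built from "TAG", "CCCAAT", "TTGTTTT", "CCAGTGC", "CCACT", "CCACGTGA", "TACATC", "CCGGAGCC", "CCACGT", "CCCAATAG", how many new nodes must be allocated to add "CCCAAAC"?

"CCCAA" is already a path in the trie; the remaining "AC" must be added.
New nodes needed: |"CCCAAAC"| − 5 = 7 − 5 = 2.

2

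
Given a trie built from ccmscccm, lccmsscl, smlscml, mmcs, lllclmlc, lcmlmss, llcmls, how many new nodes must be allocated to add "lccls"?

2

Walking "lccls" from the root, the first 3 characters ("lcc") follow existing edges; "l" is the first miss.
Each of the 2 remaining characters creates one node.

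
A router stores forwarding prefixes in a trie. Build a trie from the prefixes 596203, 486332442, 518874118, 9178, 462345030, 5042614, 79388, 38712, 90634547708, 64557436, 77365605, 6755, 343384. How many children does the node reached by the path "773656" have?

Follow the path "773656" to its node, then look at its outgoing edges.
Characters that immediately follow "773656" among the stored strings: {0}.
That node has 1 child edge.

1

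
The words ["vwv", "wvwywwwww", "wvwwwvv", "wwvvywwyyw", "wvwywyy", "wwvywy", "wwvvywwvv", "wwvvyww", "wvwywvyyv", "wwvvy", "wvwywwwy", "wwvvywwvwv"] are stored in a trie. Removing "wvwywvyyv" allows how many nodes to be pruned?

4

After clearing the end-marker at "wvwywvyyv", prune upward until reaching a node still needed by another word.
The suffix "vyyv" (4 nodes) is used only by "wvwywvyyv"; the node for "wvwyw" still has the child "w", so pruning stops there.
Nodes removed: 4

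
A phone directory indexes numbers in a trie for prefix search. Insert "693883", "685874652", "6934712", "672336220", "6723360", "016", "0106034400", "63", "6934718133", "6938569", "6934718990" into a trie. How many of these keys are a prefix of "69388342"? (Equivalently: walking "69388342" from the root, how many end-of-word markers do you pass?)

1

Traverse "69388342" character by character; count nodes along the way that are marked as word ends.
Prefixes of the query that are stored words: "693883"
Count: 1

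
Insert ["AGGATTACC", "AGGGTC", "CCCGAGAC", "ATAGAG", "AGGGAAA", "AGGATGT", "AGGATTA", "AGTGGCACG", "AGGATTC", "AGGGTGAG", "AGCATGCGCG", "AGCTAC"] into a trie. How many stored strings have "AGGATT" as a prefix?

3

Filter for entries beginning with "AGGATT":
Words under "AGGATT": AGGATTA, AGGATTACC, AGGATTC
Count: 3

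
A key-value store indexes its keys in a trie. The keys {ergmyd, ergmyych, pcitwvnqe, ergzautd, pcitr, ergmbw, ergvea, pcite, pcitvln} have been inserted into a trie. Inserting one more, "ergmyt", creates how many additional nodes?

1

"ergmy" is already a path in the trie; the remaining "t" must be added.
New nodes needed: |"ergmyt"| − 5 = 6 − 5 = 1.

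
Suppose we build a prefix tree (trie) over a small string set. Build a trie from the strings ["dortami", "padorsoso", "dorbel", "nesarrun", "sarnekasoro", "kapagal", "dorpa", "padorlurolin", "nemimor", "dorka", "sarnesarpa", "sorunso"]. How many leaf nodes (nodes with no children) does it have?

12

Leaves are exactly the stored words that no other stored word extends.
Those words: "dorbel", "dorka", "dorpa", "dortami", "kapagal", "nemimor", "nesarrun", "padorlurolin", "padorsoso", "sarnekasoro", "sarnesarpa", "sorunso"
Leaf count: 12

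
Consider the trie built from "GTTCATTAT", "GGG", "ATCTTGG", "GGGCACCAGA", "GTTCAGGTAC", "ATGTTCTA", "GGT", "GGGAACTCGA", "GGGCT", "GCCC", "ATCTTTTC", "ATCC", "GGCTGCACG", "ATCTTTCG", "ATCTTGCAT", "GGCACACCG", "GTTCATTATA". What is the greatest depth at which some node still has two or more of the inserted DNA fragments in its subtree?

9

The deepest shared node is where two words last agree before diverging.
e.g. "GTTCATTAT" and "GTTCATTATA" share the prefix "GTTCATTAT" of length 9; no pair shares a longer one.
Longest shared-prefix length: 9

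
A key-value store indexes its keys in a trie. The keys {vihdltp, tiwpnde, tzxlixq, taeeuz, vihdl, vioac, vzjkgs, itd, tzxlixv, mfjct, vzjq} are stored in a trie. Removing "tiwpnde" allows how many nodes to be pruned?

6

After clearing the end-marker at "tiwpnde", prune upward until reaching a node still needed by another word.
The suffix "iwpnde" (6 nodes) is used only by "tiwpnde"; the node for "t" still has the child "z", so pruning stops there.
Nodes removed: 6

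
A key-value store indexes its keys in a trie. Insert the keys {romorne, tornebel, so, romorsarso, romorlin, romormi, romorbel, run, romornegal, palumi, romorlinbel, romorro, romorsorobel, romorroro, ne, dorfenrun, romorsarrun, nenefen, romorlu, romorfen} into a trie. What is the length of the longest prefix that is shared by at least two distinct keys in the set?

The deepest shared node is where two words last agree before diverging.
e.g. "romorlin" and "romorlinbel" share the prefix "romorlin" of length 8; no pair shares a longer one.
Longest shared-prefix length: 8

8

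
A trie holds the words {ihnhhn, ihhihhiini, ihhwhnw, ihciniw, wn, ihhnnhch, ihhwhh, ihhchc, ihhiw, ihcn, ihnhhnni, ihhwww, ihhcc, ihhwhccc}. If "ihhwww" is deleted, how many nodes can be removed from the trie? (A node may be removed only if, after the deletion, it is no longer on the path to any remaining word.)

2

A node on "ihhwww"'s path can go only if nothing else ends at it or branches off below it.
The suffix "ww" (2 nodes) is used only by "ihhwww"; the node for "ihhw" still has the child "h", so pruning stops there.
Nodes removed: 2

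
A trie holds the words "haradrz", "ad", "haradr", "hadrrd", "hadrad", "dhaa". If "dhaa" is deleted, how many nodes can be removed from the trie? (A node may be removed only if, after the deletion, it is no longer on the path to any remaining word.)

4

After clearing the end-marker at "dhaa", prune upward until reaching a node still needed by another word.
No other word shares any prefix with "dhaa", so all 4 of its nodes go.
Nodes removed: 4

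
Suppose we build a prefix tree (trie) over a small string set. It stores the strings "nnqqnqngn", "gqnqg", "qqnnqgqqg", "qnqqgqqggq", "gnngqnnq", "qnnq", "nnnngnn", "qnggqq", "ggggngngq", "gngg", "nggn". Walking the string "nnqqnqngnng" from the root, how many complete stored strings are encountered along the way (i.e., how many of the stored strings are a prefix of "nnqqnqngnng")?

Check each prefix of "nnqqnqngnng" against the stored set — each match is an end-marker on the path.
Prefixes of the query that are stored words: "nnqqnqngn"
Count: 1

1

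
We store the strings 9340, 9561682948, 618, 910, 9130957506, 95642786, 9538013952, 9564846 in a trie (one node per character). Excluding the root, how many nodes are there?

Insert word by word; a character creates a node only if that edge doesn't already exist:
  "9340" → 4 new (9, 3, 4, 0)
  "9561682948" → prefix "9" already present; 9 new (5, 6, 1, 6, 8, 2, 9, 4, 8)
  "618" → 3 new (6, 1, 8)
  "910" → prefix "9" already present; 2 new (1, 0)
  "9130957506" → prefix "91" already present; 8 new (3, 0, 9, 5, 7, 5, 0, 6)
  "95642786" → prefix "956" already present; 5 new (4, 2, 7, 8, 6)
  "9538013952" → prefix "95" already present; 8 new (3, 8, 0, 1, 3, 9, 5, 2)
  "9564846" → prefix "9564" already present; 3 new (8, 4, 6)
Total nodes = 4 + 9 + 3 + 2 + 8 + 5 + 8 + 3 = 42

42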